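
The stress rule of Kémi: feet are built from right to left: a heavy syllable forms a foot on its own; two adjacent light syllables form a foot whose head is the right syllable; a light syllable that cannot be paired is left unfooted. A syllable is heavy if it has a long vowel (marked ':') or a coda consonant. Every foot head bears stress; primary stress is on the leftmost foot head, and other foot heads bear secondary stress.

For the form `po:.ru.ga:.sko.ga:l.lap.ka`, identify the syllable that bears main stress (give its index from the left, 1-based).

1

Weights: 1 po: H, 2 ru L, 3 ga: H, 4 sko L, 5 ga:l H, 6 lap H, 7 ka L.
Parse right to left (heavy = foot alone; LL = one foot; stranded L unfooted): (ˈpo:) ru (ˈga:) sko (ˈga:l) (ˈlap) ka.
Foot heads: 1, 3, 5, 6.
Primary stress on the leftmost head = syllable 1.
Primary stress: syllable 1 → ˈpo:.ru.ga:.sko.ga:l.lap.ka.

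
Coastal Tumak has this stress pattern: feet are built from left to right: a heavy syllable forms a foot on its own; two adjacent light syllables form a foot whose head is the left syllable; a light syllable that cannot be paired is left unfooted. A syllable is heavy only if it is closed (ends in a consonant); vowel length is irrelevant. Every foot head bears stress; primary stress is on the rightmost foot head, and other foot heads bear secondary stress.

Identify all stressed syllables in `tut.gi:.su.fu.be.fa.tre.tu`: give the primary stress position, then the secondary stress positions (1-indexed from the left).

primary 6, secondary 1, 2, 4

Weights: 1 tut H, 2 gi: L, 3 su L, 4 fu L, 5 be L, 6 fa L, 7 tre L, 8 tu L.
Parse left to right (heavy = foot alone; LL = one foot; stranded L unfooted): (ˈtut) (ˈgi:.su) (ˈfu.be) (ˈfa.tre) tu.
Foot heads: 1, 2, 4, 6.
Primary stress on the rightmost head = syllable 6.
Secondary stress on 1, 2, 4: ˌtut.ˌgi:.su.ˌfu.be.ˈfa.tre.tu.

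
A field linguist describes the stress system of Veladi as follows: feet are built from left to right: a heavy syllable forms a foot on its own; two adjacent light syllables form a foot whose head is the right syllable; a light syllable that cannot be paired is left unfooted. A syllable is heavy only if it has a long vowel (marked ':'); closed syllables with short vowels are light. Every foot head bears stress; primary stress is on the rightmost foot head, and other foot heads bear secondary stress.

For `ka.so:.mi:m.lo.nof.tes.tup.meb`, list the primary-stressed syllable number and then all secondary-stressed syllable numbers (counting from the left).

primary 7, secondary 2, 3, 5

Weights: 1 ka L, 2 so: H, 3 mi:m H, 4 lo L, 5 nof L, 6 tes L, 7 tup L, 8 meb L.
Parse left to right (heavy = foot alone; LL = one foot; stranded L unfooted): ka (ˈso:) (ˈmi:m) (lo.ˈnof) (tes.ˈtup) meb.
Foot heads: 2, 3, 5, 7.
Primary stress on the rightmost head = syllable 7.
Secondary stress on 2, 3, 5: ka.ˌso:.ˌmi:m.lo.ˌnof.tes.ˈtup.meb.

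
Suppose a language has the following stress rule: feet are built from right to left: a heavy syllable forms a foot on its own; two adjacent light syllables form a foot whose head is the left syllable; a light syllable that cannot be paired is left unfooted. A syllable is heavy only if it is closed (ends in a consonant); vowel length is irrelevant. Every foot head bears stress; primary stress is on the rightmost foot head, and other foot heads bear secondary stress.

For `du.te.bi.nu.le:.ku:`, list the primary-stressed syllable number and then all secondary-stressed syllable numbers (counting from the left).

primary 5, secondary 1, 3

Weights: 1 du L, 2 te L, 3 bi L, 4 nu L, 5 le: L, 6 ku: L.
Parse right to left (heavy = foot alone; LL = one foot; stranded L unfooted): (ˈdu.te) (ˈbi.nu) (ˈle:.ku:).
Foot heads: 1, 3, 5.
Primary stress on the rightmost head = syllable 5.
Secondary stress on 1, 3: ˌdu.te.ˌbi.nu.ˈle:.ku:.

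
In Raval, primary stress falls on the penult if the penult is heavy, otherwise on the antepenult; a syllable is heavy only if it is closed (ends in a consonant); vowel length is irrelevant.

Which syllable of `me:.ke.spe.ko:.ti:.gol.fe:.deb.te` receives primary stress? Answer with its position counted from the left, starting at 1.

Weights: 7 fe: L, 8 deb H, 9 te L.
The penult (syllable 8, deb) is heavy, so it takes stress.
Primary stress: syllable 8 → me:.ke.spe.ko:.ti:.gol.fe:.ˈdeb.te.

8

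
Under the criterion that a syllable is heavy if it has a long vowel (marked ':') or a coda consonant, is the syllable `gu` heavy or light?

light

`gu`: short vowel, open (no coda). Short vowel, open → light.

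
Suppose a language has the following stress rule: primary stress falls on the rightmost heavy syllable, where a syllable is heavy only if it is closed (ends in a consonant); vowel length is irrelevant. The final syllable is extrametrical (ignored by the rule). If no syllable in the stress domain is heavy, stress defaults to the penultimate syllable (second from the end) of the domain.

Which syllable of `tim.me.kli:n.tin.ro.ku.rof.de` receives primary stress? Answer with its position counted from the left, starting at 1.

7

The final syllable (8, de) is extrametrical; the stress domain is syllables 1–7.
Weights: 1 tim H, 2 me L, 3 kli:n H, 4 tin H, 5 ro L, 6 ku L, 7 rof H.
Heavy syllables in the domain: 1, 3, 4, 7. The rightmost is syllable 7 (rof).
Primary stress: syllable 7 → tim.me.kli:n.tin.ro.ku.ˈrof.de.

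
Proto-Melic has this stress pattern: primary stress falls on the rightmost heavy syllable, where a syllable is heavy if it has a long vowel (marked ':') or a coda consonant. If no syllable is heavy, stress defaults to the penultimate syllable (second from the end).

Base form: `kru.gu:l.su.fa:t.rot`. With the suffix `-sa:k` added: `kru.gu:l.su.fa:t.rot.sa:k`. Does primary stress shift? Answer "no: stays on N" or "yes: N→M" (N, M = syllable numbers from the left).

Base `kru.gu:l.su.fa:t.rot` (5 syllables):
  Weights: 1 kru L, 2 gu:l H, 3 su L, 4 fa:t H, 5 rot H.
  Heavy syllables in the domain: 2, 4, 5. The rightmost is syllable 5 (rot).
  → primary stress on syllable 5.
Suffixed `kru.gu:l.su.fa:t.rot.sa:k` (6 syllables):
  Weights: 1 kru L, 2 gu:l H, 3 su L, 4 fa:t H, 5 rot H, 6 sa:k H.
  Heavy syllables in the domain: 2, 4, 5, 6. The rightmost is syllable 6 (sa:k).
  → primary stress on syllable 6.

yes: 5→6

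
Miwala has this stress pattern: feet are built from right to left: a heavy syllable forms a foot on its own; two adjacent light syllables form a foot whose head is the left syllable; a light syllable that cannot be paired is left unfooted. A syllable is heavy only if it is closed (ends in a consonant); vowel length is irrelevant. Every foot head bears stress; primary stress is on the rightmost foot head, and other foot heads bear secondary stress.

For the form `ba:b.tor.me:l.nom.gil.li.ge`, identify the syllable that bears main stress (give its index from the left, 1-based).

Weights: 1 ba:b H, 2 tor H, 3 me:l H, 4 nom H, 5 gil H, 6 li L, 7 ge L.
Parse right to left (heavy = foot alone; LL = one foot; stranded L unfooted): (ˈba:b) (ˈtor) (ˈme:l) (ˈnom) (ˈgil) (ˈli.ge).
Foot heads: 1, 2, 3, 4, 5, 6.
Primary stress on the rightmost head = syllable 6.
Primary stress: syllable 6 → ba:b.tor.me:l.nom.gil.ˈli.ge.

6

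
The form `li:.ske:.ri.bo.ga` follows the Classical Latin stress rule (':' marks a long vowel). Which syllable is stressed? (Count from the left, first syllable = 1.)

Classical Latin: stress the penult if heavy (long vowel or closed), else the antepenult.
Weights: 3 ri L, 4 bo L, 5 ga L.
The penult (syllable 4, bo) is light, so stress falls on the antepenult (syllable 3, ri).
Stress on syllable 3: li:.ske:.ˈri.bo.ga.

3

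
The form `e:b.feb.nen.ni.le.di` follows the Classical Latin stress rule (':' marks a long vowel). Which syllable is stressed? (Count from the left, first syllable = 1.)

4

Classical Latin: stress the penult if heavy (long vowel or closed), else the antepenult.
Weights: 4 ni L, 5 le L, 6 di L.
The penult (syllable 5, le) is light, so stress falls on the antepenult (syllable 4, ni).
Stress on syllable 4: e:b.feb.nen.ˈni.le.di.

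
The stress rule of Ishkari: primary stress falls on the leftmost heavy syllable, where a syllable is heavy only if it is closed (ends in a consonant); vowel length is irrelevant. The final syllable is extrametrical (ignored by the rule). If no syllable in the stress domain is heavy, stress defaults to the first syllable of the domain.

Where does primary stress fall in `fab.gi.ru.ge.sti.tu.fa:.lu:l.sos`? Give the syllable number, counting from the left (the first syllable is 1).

The final syllable (9, sos) is extrametrical; the stress domain is syllables 1–8.
Weights: 1 fab H, 2 gi L, 3 ru L, 4 ge L, 5 sti L, 6 tu L, 7 fa: L, 8 lu:l H.
Heavy syllables in the domain: 1, 8. The leftmost is syllable 1 (fab).
Primary stress: syllable 1 → ˈfab.gi.ru.ge.sti.tu.fa:.lu:l.sos.

1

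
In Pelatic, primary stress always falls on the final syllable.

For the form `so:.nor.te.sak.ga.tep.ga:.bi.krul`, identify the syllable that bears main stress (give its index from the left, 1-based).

The word has 9 syllables; the final syllable is syllable 9 (krul).
Primary stress: syllable 9 → so:.nor.te.sak.ga.tep.ga:.bi.ˈkrul.

9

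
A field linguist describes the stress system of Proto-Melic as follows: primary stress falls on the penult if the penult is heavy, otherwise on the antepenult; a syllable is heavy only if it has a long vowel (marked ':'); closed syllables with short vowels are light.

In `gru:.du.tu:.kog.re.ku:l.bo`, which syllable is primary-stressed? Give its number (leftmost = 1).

Weights: 5 re L, 6 ku:l H, 7 bo L.
The penult (syllable 6, ku:l) is heavy, so it takes stress.
Primary stress: syllable 6 → gru:.du.tu:.kog.re.ˈku:l.bo.

6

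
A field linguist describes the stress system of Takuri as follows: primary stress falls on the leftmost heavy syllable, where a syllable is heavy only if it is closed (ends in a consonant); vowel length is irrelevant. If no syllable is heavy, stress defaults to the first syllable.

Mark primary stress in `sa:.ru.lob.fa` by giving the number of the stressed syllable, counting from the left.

3

Weights: 1 sa: L, 2 ru L, 3 lob H, 4 fa L.
Heavy syllables in the domain: 3. The leftmost is syllable 3 (lob).
Primary stress: syllable 3 → sa:.ru.ˈlob.fa.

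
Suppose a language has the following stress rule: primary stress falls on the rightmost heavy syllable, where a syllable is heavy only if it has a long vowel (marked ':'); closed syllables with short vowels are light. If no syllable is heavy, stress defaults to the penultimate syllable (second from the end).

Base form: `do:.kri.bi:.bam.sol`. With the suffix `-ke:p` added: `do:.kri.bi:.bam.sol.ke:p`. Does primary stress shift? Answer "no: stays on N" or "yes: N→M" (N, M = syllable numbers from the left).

yes: 3→6

Base `do:.kri.bi:.bam.sol` (5 syllables):
  Weights: 1 do: H, 2 kri L, 3 bi: H, 4 bam L, 5 sol L.
  Heavy syllables in the domain: 1, 3. The rightmost is syllable 3 (bi:).
  → primary stress on syllable 3.
Suffixed `do:.kri.bi:.bam.sol.ke:p` (6 syllables):
  Weights: 1 do: H, 2 kri L, 3 bi: H, 4 bam L, 5 sol L, 6 ke:p H.
  Heavy syllables in the domain: 1, 3, 6. The rightmost is syllable 6 (ke:p).
  → primary stress on syllable 6.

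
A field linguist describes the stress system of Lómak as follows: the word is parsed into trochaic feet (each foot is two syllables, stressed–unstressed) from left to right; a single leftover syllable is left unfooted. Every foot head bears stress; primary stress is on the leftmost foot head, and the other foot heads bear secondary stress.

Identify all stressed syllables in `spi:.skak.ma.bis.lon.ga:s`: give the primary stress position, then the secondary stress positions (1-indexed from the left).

Parse left to right into trochaic (ˈσσ) feet: (ˈspi:.skak) (ˈma.bis) (ˈlon.ga:s).
Foot heads (stressed positions): 1, 3, 5.
End Rule Leftmost: primary stress on the leftmost head = syllable 1.
Secondary stress on 3, 5: ˈspi:.skak.ˌma.bis.ˌlon.ga:s.

primary 1, secondary 3, 5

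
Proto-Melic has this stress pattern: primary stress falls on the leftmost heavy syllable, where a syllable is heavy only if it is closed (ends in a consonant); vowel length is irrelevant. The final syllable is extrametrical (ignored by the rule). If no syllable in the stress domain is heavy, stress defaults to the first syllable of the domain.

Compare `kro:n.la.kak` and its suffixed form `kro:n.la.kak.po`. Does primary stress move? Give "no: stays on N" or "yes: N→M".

no: stays on 1

Base `kro:n.la.kak` (3 syllables):
  The final syllable (3, kak) is extrametrical; the stress domain is syllables 1–2.
  Weights: 1 kro:n H, 2 la L.
  Heavy syllables in the domain: 1. The leftmost is syllable 1 (kro:n).
  → primary stress on syllable 1.
Suffixed `kro:n.la.kak.po` (4 syllables):
  The final syllable (4, po) is extrametrical; the stress domain is syllables 1–3.
  Weights: 1 kro:n H, 2 la L, 3 kak H.
  Heavy syllables in the domain: 1, 3. The leftmost is syllable 1 (kro:n).
  → primary stress on syllable 1.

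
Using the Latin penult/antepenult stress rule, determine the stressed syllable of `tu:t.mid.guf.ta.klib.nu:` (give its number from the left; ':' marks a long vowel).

Classical Latin: stress the penult if heavy (long vowel or closed), else the antepenult.
Weights: 4 ta L, 5 klib H, 6 nu: H.
The penult (syllable 5, klib) is heavy, so it takes stress.
Stress on syllable 5: tu:t.mid.guf.ta.ˈklib.nu:.

5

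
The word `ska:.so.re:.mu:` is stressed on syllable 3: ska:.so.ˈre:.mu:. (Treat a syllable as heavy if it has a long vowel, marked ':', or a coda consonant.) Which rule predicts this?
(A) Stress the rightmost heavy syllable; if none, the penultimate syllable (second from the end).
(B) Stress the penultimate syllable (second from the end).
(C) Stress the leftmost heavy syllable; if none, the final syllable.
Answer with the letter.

Rule A → syllable 4 (observed: 3).
Rule B → syllable 3 ✓.
Rule C → syllable 1 (observed: 3).

B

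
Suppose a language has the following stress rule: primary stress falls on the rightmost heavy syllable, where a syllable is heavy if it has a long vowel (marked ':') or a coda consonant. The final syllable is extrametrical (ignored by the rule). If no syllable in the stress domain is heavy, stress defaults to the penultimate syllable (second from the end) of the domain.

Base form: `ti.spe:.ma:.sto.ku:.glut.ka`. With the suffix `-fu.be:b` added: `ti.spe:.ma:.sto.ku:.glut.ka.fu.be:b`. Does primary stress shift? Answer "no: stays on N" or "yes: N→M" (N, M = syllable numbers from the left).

Base `ti.spe:.ma:.sto.ku:.glut.ka` (7 syllables):
  The final syllable (7, ka) is extrametrical; the stress domain is syllables 1–6.
  Weights: 1 ti L, 2 spe: H, 3 ma: H, 4 sto L, 5 ku: H, 6 glut H.
  Heavy syllables in the domain: 2, 3, 5, 6. The rightmost is syllable 6 (glut).
  → primary stress on syllable 6.
Suffixed `ti.spe:.ma:.sto.ku:.glut.ka.fu.be:b` (9 syllables):
  The final syllable (9, be:b) is extrametrical; the stress domain is syllables 1–8.
  Weights: 1 ti L, 2 spe: H, 3 ma: H, 4 sto L, 5 ku: H, 6 glut H, 7 ka L, 8 fu L.
  Heavy syllables in the domain: 2, 3, 5, 6. The rightmost is syllable 6 (glut).
  → primary stress on syllable 6.

no: stays on 6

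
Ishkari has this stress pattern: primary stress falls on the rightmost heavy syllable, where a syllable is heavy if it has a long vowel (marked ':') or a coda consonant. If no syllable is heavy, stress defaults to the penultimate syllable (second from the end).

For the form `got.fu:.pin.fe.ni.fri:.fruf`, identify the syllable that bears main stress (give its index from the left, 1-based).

Weights: 1 got H, 2 fu: H, 3 pin H, 4 fe L, 5 ni L, 6 fri: H, 7 fruf H.
Heavy syllables in the domain: 1, 2, 3, 6, 7. The rightmost is syllable 7 (fruf).
Primary stress: syllable 7 → got.fu:.pin.fe.ni.fri:.ˈfruf.

7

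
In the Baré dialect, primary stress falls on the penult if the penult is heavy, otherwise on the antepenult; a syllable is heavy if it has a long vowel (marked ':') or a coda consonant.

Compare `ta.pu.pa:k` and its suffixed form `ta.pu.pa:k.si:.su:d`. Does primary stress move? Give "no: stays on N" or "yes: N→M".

yes: 1→4

Base `ta.pu.pa:k` (3 syllables):
  Weights: 1 ta L, 2 pu L, 3 pa:k H.
  The penult (syllable 2, pu) is light, so stress falls on the antepenult (syllable 1, ta).
  → primary stress on syllable 1.
Suffixed `ta.pu.pa:k.si:.su:d` (5 syllables):
  Weights: 3 pa:k H, 4 si: H, 5 su:d H.
  The penult (syllable 4, si:) is heavy, so it takes stress.
  → primary stress on syllable 4.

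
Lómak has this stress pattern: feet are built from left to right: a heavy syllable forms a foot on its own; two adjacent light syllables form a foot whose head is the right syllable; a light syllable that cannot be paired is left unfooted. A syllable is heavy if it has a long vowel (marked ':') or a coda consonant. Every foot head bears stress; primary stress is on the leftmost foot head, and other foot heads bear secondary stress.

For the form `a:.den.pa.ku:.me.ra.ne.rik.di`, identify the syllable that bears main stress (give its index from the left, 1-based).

Weights: 1 a: H, 2 den H, 3 pa L, 4 ku: H, 5 me L, 6 ra L, 7 ne L, 8 rik H, 9 di L.
Parse left to right (heavy = foot alone; LL = one foot; stranded L unfooted): (ˈa:) (ˈden) pa (ˈku:) (me.ˈra) ne (ˈrik) di.
Foot heads: 1, 2, 4, 6, 8.
Primary stress on the leftmost head = syllable 1.
Primary stress: syllable 1 → ˈa:.den.pa.ku:.me.ra.ne.rik.di.

1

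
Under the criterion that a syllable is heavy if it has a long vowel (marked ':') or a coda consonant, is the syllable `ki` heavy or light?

`ki`: short vowel, open (no coda). Short vowel, open → light.

light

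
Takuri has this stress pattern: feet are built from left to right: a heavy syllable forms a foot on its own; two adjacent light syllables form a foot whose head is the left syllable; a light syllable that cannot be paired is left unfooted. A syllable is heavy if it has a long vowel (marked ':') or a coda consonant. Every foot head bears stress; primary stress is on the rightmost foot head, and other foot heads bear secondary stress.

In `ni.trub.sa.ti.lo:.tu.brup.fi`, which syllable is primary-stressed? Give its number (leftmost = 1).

Weights: 1 ni L, 2 trub H, 3 sa L, 4 ti L, 5 lo: H, 6 tu L, 7 brup H, 8 fi L.
Parse left to right (heavy = foot alone; LL = one foot; stranded L unfooted): ni (ˈtrub) (ˈsa.ti) (ˈlo:) tu (ˈbrup) fi.
Foot heads: 2, 3, 5, 7.
Primary stress on the rightmost head = syllable 7.
Primary stress: syllable 7 → ni.trub.sa.ti.lo:.tu.ˈbrup.fi.

7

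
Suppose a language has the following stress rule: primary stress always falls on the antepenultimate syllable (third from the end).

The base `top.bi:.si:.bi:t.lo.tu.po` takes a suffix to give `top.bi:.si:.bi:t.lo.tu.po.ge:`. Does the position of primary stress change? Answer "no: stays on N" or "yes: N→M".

yes: 5→6

Base `top.bi:.si:.bi:t.lo.tu.po` (7 syllables):
  The word has 7 syllables; the antepenultimate syllable (third from the end) is syllable 5 (lo).
  → primary stress on syllable 5.
Suffixed `top.bi:.si:.bi:t.lo.tu.po.ge:` (8 syllables):
  The word has 8 syllables; the antepenultimate syllable (third from the end) is syllable 6 (tu).
  → primary stress on syllable 6.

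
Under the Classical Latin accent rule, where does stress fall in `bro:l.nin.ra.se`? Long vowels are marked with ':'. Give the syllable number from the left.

Classical Latin: stress the penult if heavy (long vowel or closed), else the antepenult.
Weights: 2 nin H, 3 ra L, 4 se L.
The penult (syllable 3, ra) is light, so stress falls on the antepenult (syllable 2, nin).
Stress on syllable 2: bro:l.ˈnin.ra.se.

2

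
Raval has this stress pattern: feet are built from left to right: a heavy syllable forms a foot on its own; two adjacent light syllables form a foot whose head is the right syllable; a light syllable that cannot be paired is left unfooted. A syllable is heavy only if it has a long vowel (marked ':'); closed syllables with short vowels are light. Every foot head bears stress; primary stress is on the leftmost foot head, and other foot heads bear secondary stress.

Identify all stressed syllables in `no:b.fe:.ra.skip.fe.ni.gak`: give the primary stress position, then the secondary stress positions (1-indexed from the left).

Weights: 1 no:b H, 2 fe: H, 3 ra L, 4 skip L, 5 fe L, 6 ni L, 7 gak L.
Parse left to right (heavy = foot alone; LL = one foot; stranded L unfooted): (ˈno:b) (ˈfe:) (ra.ˈskip) (fe.ˈni) gak.
Foot heads: 1, 2, 4, 6.
Primary stress on the leftmost head = syllable 1.
Secondary stress on 2, 4, 6: ˈno:b.ˌfe:.ra.ˌskip.fe.ˌni.gak.

primary 1, secondary 2, 4, 6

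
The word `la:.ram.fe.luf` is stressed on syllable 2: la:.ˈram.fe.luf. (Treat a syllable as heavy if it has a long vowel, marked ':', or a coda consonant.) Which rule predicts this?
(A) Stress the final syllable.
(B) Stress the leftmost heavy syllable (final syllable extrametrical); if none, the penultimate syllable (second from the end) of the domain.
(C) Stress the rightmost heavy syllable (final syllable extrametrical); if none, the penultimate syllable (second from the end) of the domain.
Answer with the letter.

Rule A → syllable 4 (observed: 2).
Rule B → syllable 1 (observed: 2).
Rule C → syllable 2 ✓.

C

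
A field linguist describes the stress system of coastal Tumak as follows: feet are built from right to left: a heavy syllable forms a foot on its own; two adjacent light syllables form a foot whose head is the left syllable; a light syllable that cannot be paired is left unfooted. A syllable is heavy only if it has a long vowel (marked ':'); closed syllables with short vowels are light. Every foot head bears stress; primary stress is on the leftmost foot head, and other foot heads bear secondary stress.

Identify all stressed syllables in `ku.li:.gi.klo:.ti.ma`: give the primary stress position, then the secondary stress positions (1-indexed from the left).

primary 2, secondary 4, 5

Weights: 1 ku L, 2 li: H, 3 gi L, 4 klo: H, 5 ti L, 6 ma L.
Parse right to left (heavy = foot alone; LL = one foot; stranded L unfooted): ku (ˈli:) gi (ˈklo:) (ˈti.ma).
Foot heads: 2, 4, 5.
Primary stress on the leftmost head = syllable 2.
Secondary stress on 4, 5: ku.ˈli:.gi.ˌklo:.ˌti.ma.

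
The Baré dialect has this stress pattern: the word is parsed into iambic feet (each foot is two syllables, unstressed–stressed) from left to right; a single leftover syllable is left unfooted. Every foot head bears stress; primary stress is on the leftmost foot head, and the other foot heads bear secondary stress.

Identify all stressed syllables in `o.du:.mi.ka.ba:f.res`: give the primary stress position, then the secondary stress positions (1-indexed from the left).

Parse left to right into iambic (σˈσ) feet: (o.ˈdu:) (mi.ˈka) (ba:f.ˈres).
Foot heads (stressed positions): 2, 4, 6.
End Rule Leftmost: primary stress on the leftmost head = syllable 2.
Secondary stress on 4, 6: o.ˈdu:.mi.ˌka.ba:f.ˌres.

primary 2, secondary 4, 6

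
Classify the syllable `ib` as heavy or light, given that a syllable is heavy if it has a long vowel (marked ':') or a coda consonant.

`ib`: short vowel, closed (coda /b/). Closed → heavy.

heavy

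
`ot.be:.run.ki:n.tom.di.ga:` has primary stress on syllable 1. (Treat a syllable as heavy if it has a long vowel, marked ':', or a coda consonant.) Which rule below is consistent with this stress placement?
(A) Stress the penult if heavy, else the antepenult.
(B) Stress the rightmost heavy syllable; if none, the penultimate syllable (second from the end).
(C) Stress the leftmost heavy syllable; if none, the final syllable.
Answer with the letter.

Rule A → syllable 5 (observed: 1).
Rule B → syllable 7 (observed: 1).
Rule C → syllable 1 ✓.

C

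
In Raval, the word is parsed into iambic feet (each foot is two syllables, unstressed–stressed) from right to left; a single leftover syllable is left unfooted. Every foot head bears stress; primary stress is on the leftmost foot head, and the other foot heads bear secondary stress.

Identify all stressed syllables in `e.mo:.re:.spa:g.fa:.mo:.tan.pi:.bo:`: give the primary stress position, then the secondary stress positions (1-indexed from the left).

primary 3, secondary 5, 7, 9

Parse right to left into iambic (σˈσ) feet: e (mo:.ˈre:) (spa:g.ˈfa:) (mo:.ˈtan) (pi:.ˈbo:). Syllable 1 is left unfooted.
Foot heads (stressed positions): 3, 5, 7, 9.
End Rule Leftmost: primary stress on the leftmost head = syllable 3.
Secondary stress on 5, 7, 9: e.mo:.ˈre:.spa:g.ˌfa:.mo:.ˌtan.pi:.ˌbo:.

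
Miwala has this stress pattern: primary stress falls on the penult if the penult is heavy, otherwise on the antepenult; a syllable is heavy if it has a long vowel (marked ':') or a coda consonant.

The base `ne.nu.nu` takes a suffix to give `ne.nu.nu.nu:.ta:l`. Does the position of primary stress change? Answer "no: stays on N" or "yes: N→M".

Base `ne.nu.nu` (3 syllables):
  Weights: 1 ne L, 2 nu L, 3 nu L.
  The penult (syllable 2, nu) is light, so stress falls on the antepenult (syllable 1, ne).
  → primary stress on syllable 1.
Suffixed `ne.nu.nu.nu:.ta:l` (5 syllables):
  Weights: 3 nu L, 4 nu: H, 5 ta:l H.
  The penult (syllable 4, nu:) is heavy, so it takes stress.
  → primary stress on syllable 4.

yes: 1→4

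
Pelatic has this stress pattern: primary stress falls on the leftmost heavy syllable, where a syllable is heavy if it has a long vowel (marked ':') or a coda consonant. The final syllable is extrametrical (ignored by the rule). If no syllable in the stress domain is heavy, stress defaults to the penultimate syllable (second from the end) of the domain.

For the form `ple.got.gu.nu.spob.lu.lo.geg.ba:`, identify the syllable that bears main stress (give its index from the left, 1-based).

2

The final syllable (9, ba:) is extrametrical; the stress domain is syllables 1–8.
Weights: 1 ple L, 2 got H, 3 gu L, 4 nu L, 5 spob H, 6 lu L, 7 lo L, 8 geg H.
Heavy syllables in the domain: 2, 5, 8. The leftmost is syllable 2 (got).
Primary stress: syllable 2 → ple.ˈgot.gu.nu.spob.lu.lo.geg.ba:.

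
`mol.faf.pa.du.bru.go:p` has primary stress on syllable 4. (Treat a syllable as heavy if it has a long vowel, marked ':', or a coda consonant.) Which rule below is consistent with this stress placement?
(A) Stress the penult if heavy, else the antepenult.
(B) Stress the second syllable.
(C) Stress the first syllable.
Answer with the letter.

Rule A → syllable 4 ✓.
Rule B → syllable 2 (observed: 4).
Rule C → syllable 1 (observed: 4).

A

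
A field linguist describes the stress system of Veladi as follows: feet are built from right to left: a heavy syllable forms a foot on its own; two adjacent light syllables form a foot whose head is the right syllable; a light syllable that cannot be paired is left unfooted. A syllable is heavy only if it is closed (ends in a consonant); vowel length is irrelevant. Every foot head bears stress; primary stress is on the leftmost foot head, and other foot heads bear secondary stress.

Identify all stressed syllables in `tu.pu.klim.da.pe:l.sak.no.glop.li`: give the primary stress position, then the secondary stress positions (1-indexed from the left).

Weights: 1 tu L, 2 pu L, 3 klim H, 4 da L, 5 pe:l H, 6 sak H, 7 no L, 8 glop H, 9 li L.
Parse right to left (heavy = foot alone; LL = one foot; stranded L unfooted): (tu.ˈpu) (ˈklim) da (ˈpe:l) (ˈsak) no (ˈglop) li.
Foot heads: 2, 3, 5, 6, 8.
Primary stress on the leftmost head = syllable 2.
Secondary stress on 3, 5, 6, 8: tu.ˈpu.ˌklim.da.ˌpe:l.ˌsak.no.ˌglop.li.

primary 2, secondary 3, 5, 6, 8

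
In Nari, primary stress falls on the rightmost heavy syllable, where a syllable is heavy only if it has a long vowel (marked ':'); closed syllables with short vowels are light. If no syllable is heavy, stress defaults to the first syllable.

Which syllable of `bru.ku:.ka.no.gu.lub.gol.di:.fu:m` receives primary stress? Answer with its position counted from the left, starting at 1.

Weights: 1 bru L, 2 ku: H, 3 ka L, 4 no L, 5 gu L, 6 lub L, 7 gol L, 8 di: H, 9 fu:m H.
Heavy syllables in the domain: 2, 8, 9. The rightmost is syllable 9 (fu:m).
Primary stress: syllable 9 → bru.ku:.ka.no.gu.lub.gol.di:.ˈfu:m.

9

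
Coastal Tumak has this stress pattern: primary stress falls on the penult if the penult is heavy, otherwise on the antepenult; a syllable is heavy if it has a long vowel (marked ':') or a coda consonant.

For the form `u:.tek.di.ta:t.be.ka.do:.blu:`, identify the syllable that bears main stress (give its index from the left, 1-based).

7

Weights: 6 ka L, 7 do: H, 8 blu: H.
The penult (syllable 7, do:) is heavy, so it takes stress.
Primary stress: syllable 7 → u:.tek.di.ta:t.be.ka.ˈdo:.blu:.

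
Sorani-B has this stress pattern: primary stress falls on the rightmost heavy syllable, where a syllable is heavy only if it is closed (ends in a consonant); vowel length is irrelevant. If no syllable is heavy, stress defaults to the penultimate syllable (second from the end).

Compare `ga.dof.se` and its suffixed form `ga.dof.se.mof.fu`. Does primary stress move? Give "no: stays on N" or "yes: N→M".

Base `ga.dof.se` (3 syllables):
  Weights: 1 ga L, 2 dof H, 3 se L.
  Heavy syllables in the domain: 2. The rightmost is syllable 2 (dof).
  → primary stress on syllable 2.
Suffixed `ga.dof.se.mof.fu` (5 syllables):
  Weights: 1 ga L, 2 dof H, 3 se L, 4 mof H, 5 fu L.
  Heavy syllables in the domain: 2, 4. The rightmost is syllable 4 (mof).
  → primary stress on syllable 4.

yes: 2→4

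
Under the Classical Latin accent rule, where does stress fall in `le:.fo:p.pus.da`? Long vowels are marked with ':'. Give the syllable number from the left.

Classical Latin: stress the penult if heavy (long vowel or closed), else the antepenult.
Weights: 2 fo:p H, 3 pus H, 4 da L.
The penult (syllable 3, pus) is heavy, so it takes stress.
Stress on syllable 3: le:.fo:p.ˈpus.da.

3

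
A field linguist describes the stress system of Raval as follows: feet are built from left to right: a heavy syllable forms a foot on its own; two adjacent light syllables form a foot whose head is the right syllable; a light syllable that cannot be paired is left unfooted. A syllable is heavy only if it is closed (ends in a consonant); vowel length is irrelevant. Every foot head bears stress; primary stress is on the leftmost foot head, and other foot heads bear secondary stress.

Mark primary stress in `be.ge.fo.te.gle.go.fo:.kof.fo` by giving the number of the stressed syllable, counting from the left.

2

Weights: 1 be L, 2 ge L, 3 fo L, 4 te L, 5 gle L, 6 go L, 7 fo: L, 8 kof H, 9 fo L.
Parse left to right (heavy = foot alone; LL = one foot; stranded L unfooted): (be.ˈge) (fo.ˈte) (gle.ˈgo) fo: (ˈkof) fo.
Foot heads: 2, 4, 6, 8.
Primary stress on the leftmost head = syllable 2.
Primary stress: syllable 2 → be.ˈge.fo.te.gle.go.fo:.kof.fo.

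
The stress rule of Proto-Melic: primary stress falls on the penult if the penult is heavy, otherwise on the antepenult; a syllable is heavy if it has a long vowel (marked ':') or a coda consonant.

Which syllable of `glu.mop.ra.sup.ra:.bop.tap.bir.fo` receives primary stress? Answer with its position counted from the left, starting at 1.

8

Weights: 7 tap H, 8 bir H, 9 fo L.
The penult (syllable 8, bir) is heavy, so it takes stress.
Primary stress: syllable 8 → glu.mop.ra.sup.ra:.bop.tap.ˈbir.fo.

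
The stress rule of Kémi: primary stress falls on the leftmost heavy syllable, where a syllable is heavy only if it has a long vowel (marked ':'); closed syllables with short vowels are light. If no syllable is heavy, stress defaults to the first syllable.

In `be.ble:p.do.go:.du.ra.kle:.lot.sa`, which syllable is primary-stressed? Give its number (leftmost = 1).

2

Weights: 1 be L, 2 ble:p H, 3 do L, 4 go: H, 5 du L, 6 ra L, 7 kle: H, 8 lot L, 9 sa L.
Heavy syllables in the domain: 2, 4, 7. The leftmost is syllable 2 (ble:p).
Primary stress: syllable 2 → be.ˈble:p.do.go:.du.ra.kle:.lot.sa.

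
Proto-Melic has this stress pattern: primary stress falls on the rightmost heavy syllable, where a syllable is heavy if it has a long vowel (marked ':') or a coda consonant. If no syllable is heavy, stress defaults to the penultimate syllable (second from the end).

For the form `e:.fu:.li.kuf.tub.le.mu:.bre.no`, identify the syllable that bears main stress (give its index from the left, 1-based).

7

Weights: 1 e: H, 2 fu: H, 3 li L, 4 kuf H, 5 tub H, 6 le L, 7 mu: H, 8 bre L, 9 no L.
Heavy syllables in the domain: 1, 2, 4, 5, 7. The rightmost is syllable 7 (mu:).
Primary stress: syllable 7 → e:.fu:.li.kuf.tub.le.ˈmu:.bre.no.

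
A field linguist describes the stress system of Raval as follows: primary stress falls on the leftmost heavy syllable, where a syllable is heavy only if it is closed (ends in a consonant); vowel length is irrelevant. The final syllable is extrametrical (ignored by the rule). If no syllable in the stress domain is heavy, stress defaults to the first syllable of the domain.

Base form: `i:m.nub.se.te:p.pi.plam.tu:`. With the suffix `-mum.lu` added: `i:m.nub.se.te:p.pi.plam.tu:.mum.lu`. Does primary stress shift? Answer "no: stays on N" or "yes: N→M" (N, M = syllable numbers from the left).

Base `i:m.nub.se.te:p.pi.plam.tu:` (7 syllables):
  The final syllable (7, tu:) is extrametrical; the stress domain is syllables 1–6.
  Weights: 1 i:m H, 2 nub H, 3 se L, 4 te:p H, 5 pi L, 6 plam H.
  Heavy syllables in the domain: 1, 2, 4, 6. The leftmost is syllable 1 (i:m).
  → primary stress on syllable 1.
Suffixed `i:m.nub.se.te:p.pi.plam.tu:.mum.lu` (9 syllables):
  The final syllable (9, lu) is extrametrical; the stress domain is syllables 1–8.
  Weights: 1 i:m H, 2 nub H, 3 se L, 4 te:p H, 5 pi L, 6 plam H, 7 tu: L, 8 mum H.
  Heavy syllables in the domain: 1, 2, 4, 6, 8. The leftmost is syllable 1 (i:m).
  → primary stress on syllable 1.

no: stays on 1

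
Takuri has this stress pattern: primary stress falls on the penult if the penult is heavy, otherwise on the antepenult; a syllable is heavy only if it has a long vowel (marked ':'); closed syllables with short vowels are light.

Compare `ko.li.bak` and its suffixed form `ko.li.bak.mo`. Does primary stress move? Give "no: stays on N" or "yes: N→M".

yes: 1→2

Base `ko.li.bak` (3 syllables):
  Weights: 1 ko L, 2 li L, 3 bak L.
  The penult (syllable 2, li) is light, so stress falls on the antepenult (syllable 1, ko).
  → primary stress on syllable 1.
Suffixed `ko.li.bak.mo` (4 syllables):
  Weights: 2 li L, 3 bak L, 4 mo L.
  The penult (syllable 3, bak) is light, so stress falls on the antepenult (syllable 2, li).
  → primary stress on syllable 2.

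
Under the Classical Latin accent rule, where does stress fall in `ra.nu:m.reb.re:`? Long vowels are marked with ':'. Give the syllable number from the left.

Classical Latin: stress the penult if heavy (long vowel or closed), else the antepenult.
Weights: 2 nu:m H, 3 reb H, 4 re: H.
The penult (syllable 3, reb) is heavy, so it takes stress.
Stress on syllable 3: ra.nu:m.ˈreb.re:.

3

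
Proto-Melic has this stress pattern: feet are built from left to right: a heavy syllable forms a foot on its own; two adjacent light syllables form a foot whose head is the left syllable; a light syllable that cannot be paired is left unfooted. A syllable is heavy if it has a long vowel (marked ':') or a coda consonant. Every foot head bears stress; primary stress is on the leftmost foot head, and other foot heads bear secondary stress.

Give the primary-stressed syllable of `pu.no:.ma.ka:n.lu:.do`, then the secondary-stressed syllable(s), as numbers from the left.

Weights: 1 pu L, 2 no: H, 3 ma L, 4 ka:n H, 5 lu: H, 6 do L.
Parse left to right (heavy = foot alone; LL = one foot; stranded L unfooted): pu (ˈno:) ma (ˈka:n) (ˈlu:) do.
Foot heads: 2, 4, 5.
Primary stress on the leftmost head = syllable 2.
Secondary stress on 4, 5: pu.ˈno:.ma.ˌka:n.ˌlu:.do.

primary 2, secondary 4, 5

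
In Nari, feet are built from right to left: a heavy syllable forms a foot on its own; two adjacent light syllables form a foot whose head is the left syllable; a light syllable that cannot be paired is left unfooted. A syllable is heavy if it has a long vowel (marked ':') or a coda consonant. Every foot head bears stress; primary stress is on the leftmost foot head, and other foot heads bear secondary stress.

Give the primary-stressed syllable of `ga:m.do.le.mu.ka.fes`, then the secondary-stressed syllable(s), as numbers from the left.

Weights: 1 ga:m H, 2 do L, 3 le L, 4 mu L, 5 ka L, 6 fes H.
Parse right to left (heavy = foot alone; LL = one foot; stranded L unfooted): (ˈga:m) (ˈdo.le) (ˈmu.ka) (ˈfes).
Foot heads: 1, 2, 4, 6.
Primary stress on the leftmost head = syllable 1.
Secondary stress on 2, 4, 6: ˈga:m.ˌdo.le.ˌmu.ka.ˌfes.

primary 1, secondary 2, 4, 6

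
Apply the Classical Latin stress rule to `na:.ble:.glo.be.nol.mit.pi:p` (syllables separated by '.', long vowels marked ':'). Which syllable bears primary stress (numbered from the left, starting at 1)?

6

Classical Latin: stress the penult if heavy (long vowel or closed), else the antepenult.
Weights: 5 nol H, 6 mit H, 7 pi:p H.
The penult (syllable 6, mit) is heavy, so it takes stress.
Stress on syllable 6: na:.ble:.glo.be.nol.ˈmit.pi:p.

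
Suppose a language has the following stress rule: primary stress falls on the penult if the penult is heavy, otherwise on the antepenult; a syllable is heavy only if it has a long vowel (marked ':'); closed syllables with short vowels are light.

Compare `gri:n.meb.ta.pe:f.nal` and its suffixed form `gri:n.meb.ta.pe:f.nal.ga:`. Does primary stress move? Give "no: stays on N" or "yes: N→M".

Base `gri:n.meb.ta.pe:f.nal` (5 syllables):
  Weights: 3 ta L, 4 pe:f H, 5 nal L.
  The penult (syllable 4, pe:f) is heavy, so it takes stress.
  → primary stress on syllable 4.
Suffixed `gri:n.meb.ta.pe:f.nal.ga:` (6 syllables):
  Weights: 4 pe:f H, 5 nal L, 6 ga: H.
  The penult (syllable 5, nal) is light, so stress falls on the antepenult (syllable 4, pe:f).
  → primary stress on syllable 4.

no: stays on 4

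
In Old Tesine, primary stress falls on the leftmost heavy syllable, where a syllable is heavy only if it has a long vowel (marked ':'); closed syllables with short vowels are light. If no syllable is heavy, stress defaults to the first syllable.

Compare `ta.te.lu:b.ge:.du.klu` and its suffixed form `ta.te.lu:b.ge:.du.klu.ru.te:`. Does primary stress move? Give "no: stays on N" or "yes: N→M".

no: stays on 3

Base `ta.te.lu:b.ge:.du.klu` (6 syllables):
  Weights: 1 ta L, 2 te L, 3 lu:b H, 4 ge: H, 5 du L, 6 klu L.
  Heavy syllables in the domain: 3, 4. The leftmost is syllable 3 (lu:b).
  → primary stress on syllable 3.
Suffixed `ta.te.lu:b.ge:.du.klu.ru.te:` (8 syllables):
  Weights: 1 ta L, 2 te L, 3 lu:b H, 4 ge: H, 5 du L, 6 klu L, 7 ru L, 8 te: H.
  Heavy syllables in the domain: 3, 4, 8. The leftmost is syllable 3 (lu:b).
  → primary stress on syllable 3.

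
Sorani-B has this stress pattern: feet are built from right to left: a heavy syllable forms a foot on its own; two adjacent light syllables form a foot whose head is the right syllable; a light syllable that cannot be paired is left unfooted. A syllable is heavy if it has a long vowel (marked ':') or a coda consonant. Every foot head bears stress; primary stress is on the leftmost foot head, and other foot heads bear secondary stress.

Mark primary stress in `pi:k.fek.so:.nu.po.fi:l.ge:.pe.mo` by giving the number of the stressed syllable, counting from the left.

Weights: 1 pi:k H, 2 fek H, 3 so: H, 4 nu L, 5 po L, 6 fi:l H, 7 ge: H, 8 pe L, 9 mo L.
Parse right to left (heavy = foot alone; LL = one foot; stranded L unfooted): (ˈpi:k) (ˈfek) (ˈso:) (nu.ˈpo) (ˈfi:l) (ˈge:) (pe.ˈmo).
Foot heads: 1, 2, 3, 5, 6, 7, 9.
Primary stress on the leftmost head = syllable 1.
Primary stress: syllable 1 → ˈpi:k.fek.so:.nu.po.fi:l.ge:.pe.mo.

1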